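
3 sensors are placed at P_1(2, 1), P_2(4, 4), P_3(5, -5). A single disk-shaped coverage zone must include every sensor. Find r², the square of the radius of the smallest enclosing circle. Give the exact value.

Side lengths²: P_1P_2² = 13, P_1P_3² = 45, P_2P_3² = 82.
Since P_2P_3² = 82 ≥ 45 + 13 = 58, the angle opposite P_2P_3 is not acute, so the smallest enclosing circle has P_2P_3 as diameter.
Centre = midpoint of P_2P_3 = (4.5, -0.5), r² = 82/4 = 20.5.

20.5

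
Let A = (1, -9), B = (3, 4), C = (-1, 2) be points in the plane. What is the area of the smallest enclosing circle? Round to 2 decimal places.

135.87

Side lengths²: AB² = 173, AC² = 125, BC² = 20.
Since AB² = 173 ≥ 125 + 20 = 145, the angle opposite AB is not acute, so the smallest enclosing circle has AB as diameter.
Centre = midpoint of AB = (2, -2.5), r² = 173/4 = 43.25.
Area = π·r² = π·43.25 ≈ 135.87.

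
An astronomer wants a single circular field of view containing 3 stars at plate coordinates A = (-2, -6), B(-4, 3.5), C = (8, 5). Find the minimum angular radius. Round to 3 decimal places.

Side lengths²: AB² = 94.25, AC² = 221, BC² = 146.25.
Since AC² = 221 < 146.25 + 94.25 = 240.5, the triangle is acute, so the smallest enclosing circle is the circumcircle.
Circumcentre = (61/24, -1/12), r² = 32045/576.
r = √(32045/576) ≈ 7.459.

7.459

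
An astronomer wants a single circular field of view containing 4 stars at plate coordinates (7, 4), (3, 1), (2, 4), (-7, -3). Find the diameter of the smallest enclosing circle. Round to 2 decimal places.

The farthest pair is (7, 4)–(-7, -3) with squared distance 245. The circle on this segment as diameter has centre (0, 0.5) and r² = 245/4 = 61.25.
Check (3, 1): distance² to centre = 9.25 ≤ 61.25, so it lies inside.
All remaining points lie in this disk, and no smaller disk contains both endpoints, so this is the minimum enclosing circle.
Diameter = 2r = 2√(61.25) ≈ 15.65.

15.65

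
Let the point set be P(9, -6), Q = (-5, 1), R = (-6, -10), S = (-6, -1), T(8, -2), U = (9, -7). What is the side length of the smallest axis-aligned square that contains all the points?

The bounding box has width 15 and height 11.
An axis-aligned square enclosing the set must have side ≥ max(width, height).
So the minimum side is max(15, 11) = 15.

15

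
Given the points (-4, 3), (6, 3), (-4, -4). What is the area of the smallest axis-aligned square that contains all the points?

The bounding box has width 10 and height 7.
An axis-aligned square enclosing the set must have side ≥ max(width, height).
So the minimum side is max(10, 7) = 10.
Area = 10² = 100.

100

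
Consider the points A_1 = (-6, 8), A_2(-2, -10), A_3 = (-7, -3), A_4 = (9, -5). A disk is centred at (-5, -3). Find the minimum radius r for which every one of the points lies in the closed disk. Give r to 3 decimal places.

The required radius is the distance from (-5, -3) to the farthest point.
Squared distances: 122, 58, 4, 200.
Maximum is 200, attained at A_4.
r = √200 ≈ 14.142.

14.142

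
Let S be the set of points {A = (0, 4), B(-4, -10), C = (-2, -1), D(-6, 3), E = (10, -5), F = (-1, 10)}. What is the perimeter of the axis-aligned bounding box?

72

Width = max x − min x = 10 − (-6) = 16.
Height = max y − min y = 10 − (-10) = 20.
Perimeter = 2(16 + 20) = 72.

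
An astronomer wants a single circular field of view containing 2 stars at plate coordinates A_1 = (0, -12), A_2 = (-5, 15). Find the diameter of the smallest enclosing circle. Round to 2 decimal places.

27.46

The smallest circle enclosing two points has them as diameter endpoints.
Centre = midpoint = (-2.5, 1.5); r² = |A_1A_2|²/4 = 754/4 = 188.5.
Diameter = 2r = 2√(188.5) ≈ 27.46.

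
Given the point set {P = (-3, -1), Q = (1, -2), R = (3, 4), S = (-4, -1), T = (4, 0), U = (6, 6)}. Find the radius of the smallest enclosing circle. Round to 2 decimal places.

The minimum enclosing circle of a finite set is fixed by two of the points (as a diameter) or three (as a circumcircle).
The farthest pair is S–U with squared distance 149. The circle on this segment as diameter has centre (1, 2.5) and r² = 149/4 = 37.25.
Check P: distance² to centre = 28.25 ≤ 37.25, so it lies inside.
All remaining points lie in this disk, and no smaller disk contains both endpoints, so this is the minimum enclosing circle.
r = √(37.25) ≈ 6.10.

6.10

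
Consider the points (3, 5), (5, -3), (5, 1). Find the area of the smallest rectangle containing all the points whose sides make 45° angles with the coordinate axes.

30

In coordinates u = x + y, v = x − y the rectangle is axis-aligned; the map (x,y)→(u,v) scales areas by 2.
u-values: 8, 2, 6; range = 8 − 2 = 6.
v-values: -2, 8, 4; range = 8 − (-2) = 10.
Area = (6 × 10) / 2 = 30.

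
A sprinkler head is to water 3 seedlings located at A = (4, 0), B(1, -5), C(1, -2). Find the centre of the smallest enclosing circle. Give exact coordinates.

(2.5, -2.5)

Side lengths²: AB² = 34, AC² = 13, BC² = 9.
Since AB² = 34 ≥ 13 + 9 = 22, the angle opposite AB is not acute, so the smallest enclosing circle has AB as diameter.
Centre = midpoint of AB = (2.5, -2.5), r² = 34/4 = 8.5.
Centre = (2.5, -2.5).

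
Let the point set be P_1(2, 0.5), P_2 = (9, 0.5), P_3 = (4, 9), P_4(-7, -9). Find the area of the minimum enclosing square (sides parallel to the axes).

324

The bounding box has width 16 and height 18.
An axis-aligned square enclosing the set must have side ≥ max(width, height).
So the minimum side is max(16, 18) = 18.
Area = 18² = 324.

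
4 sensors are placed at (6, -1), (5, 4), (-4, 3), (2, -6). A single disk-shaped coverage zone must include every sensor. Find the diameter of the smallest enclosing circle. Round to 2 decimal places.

11.75

A smallest enclosing disk is always determined by at most three of the input points on its boundary.
The minimum enclosing circle is determined by three boundary points: (5, 4), (-4, 3), (2, -6).
Their circumcentre is (53/58, -13/58) with r² = 58097/1682.
The farthest remaining point (6, -1) is at distance² 44525/1682 ≤ 58097/1682.
Diameter = 2r = 2√(58097/1682) ≈ 11.75.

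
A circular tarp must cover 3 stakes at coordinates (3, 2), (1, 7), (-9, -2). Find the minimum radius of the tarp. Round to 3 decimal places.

6.738

Call the three points A, B, C in the order given.
Side lengths²: AB² = 29, AC² = 160, BC² = 181.
Since BC² = 181 < 160 + 29 = 189, the triangle is acute, so the smallest enclosing circle is the circumcircle.
Circumcentre = (-127/34, 75/34), r² = 26245/578.
r = √(26245/578) ≈ 6.738.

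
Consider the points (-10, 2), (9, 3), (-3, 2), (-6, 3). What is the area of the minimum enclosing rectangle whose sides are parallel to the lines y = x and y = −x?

In coordinates u = x + y, v = x − y the rectangle is axis-aligned; the map (x,y)→(u,v) scales areas by 2.
u-values: -8, 12, -1, -3; range = 12 − (-8) = 20.
v-values: -12, 6, -5, -9; range = 6 − (-12) = 18.
Area = (20 × 18) / 2 = 180.

180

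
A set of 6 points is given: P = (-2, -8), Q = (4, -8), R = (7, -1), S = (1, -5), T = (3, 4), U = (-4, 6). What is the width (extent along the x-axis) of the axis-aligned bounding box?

11

max x = 7, min x = -4, so width = 11.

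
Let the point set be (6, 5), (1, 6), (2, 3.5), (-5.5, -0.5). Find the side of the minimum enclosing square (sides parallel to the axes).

11.5

The bounding box has width 11.5 and height 6.5.
An axis-aligned square enclosing the set must have side ≥ max(width, height).
So the minimum side is max(11.5, 6.5) = 11.5.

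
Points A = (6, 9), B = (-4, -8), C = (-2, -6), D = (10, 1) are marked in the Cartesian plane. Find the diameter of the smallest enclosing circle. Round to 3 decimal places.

By Welzl's lemma the MEC is supported by two points (diametrically opposite) or three points (on a circumcircle).
The farthest pair is A–B with squared distance 389. The circle on this segment as diameter has centre (1, 0.5) and r² = 389/4 = 97.25.
Check C: distance² to centre = 51.25 ≤ 97.25, so it lies inside.
All remaining points lie in this disk, and no smaller disk contains both endpoints, so this is the minimum enclosing circle.
Diameter = 2r = 2√(97.25) ≈ 19.723.

19.723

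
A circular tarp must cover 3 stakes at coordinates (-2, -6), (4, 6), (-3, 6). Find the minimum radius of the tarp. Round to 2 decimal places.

Call the three points A, B, C in the order given.
Side lengths²: AB² = 180, AC² = 145, BC² = 49.
Since AB² = 180 < 145 + 49 = 194, the triangle is acute, so the smallest enclosing circle is the circumcircle.
Circumcentre = (0.5, 0.25), r² = 45.3125.
r = √(45.3125) ≈ 6.73.

6.73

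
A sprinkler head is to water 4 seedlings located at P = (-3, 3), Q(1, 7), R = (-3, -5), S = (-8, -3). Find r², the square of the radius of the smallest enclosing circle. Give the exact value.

26245/578

The minimum enclosing circle is determined by three boundary points: Q, R, S.
Their circumcentre is (-109/34, 59/34) with r² = 26245/578.
The farthest remaining point P is at distance² 949/578 ≤ 26245/578.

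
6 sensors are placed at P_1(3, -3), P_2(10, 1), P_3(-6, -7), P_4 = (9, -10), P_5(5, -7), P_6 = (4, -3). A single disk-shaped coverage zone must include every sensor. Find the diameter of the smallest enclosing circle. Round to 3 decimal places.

The minimum enclosing circle of a finite set is fixed by two of the points (as a diameter) or three (as a circumcircle).
The minimum enclosing circle is determined by three boundary points: P_2, P_3, P_4.
Their circumcentre is (17/7, -27/7) with r² = 3965/49.
The farthest remaining point P_5 is at distance² 808/49 ≤ 3965/49.
Diameter = 2r = 2√(3965/49) ≈ 17.991.

17.991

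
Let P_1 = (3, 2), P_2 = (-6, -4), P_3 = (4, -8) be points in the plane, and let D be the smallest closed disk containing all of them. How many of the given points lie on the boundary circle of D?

Side lengths²: P_1P_2² = 117, P_1P_3² = 101, P_2P_3² = 116.
Since P_1P_2² = 117 < 116 + 101 = 217, the triangle is acute, so the smallest enclosing circle is the circumcircle.
Circumcentre = (0.0625, -3.34375), r² = 37.1845703125.
The points at distance exactly r from the centre are P_1, P_2, P_3 — 3 points.

3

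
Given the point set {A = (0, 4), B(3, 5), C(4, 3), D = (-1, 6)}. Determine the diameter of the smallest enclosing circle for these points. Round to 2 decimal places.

5.83

By Welzl's lemma the MEC is supported by two points (diametrically opposite) or three points (on a circumcircle).
The farthest pair is C–D with squared distance 34. The circle on this segment as diameter has centre (1.5, 4.5) and r² = 34/4 = 8.5.
Check A: distance² to centre = 2.5 ≤ 8.5, so it lies inside.
All remaining points lie in this disk, and no smaller disk contains both endpoints, so this is the minimum enclosing circle.
Diameter = 2r = 2√(8.5) ≈ 5.83.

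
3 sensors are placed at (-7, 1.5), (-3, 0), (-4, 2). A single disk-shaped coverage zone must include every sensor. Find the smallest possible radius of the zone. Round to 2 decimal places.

Call the three points A, B, C in the order given.
Side lengths²: AB² = 18.25, AC² = 9.25, BC² = 5.
Since AB² = 18.25 ≥ 9.25 + 5 = 14.25, the angle opposite AB is not acute, so the smallest enclosing circle has AB as diameter.
Centre = midpoint of AB = (-5, 0.75), r² = 18.25/4 = 4.5625.
r = √(4.5625) ≈ 2.14.

2.14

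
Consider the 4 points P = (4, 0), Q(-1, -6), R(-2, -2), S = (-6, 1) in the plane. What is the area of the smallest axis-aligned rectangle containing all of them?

70

x ranges over [-6, 4], width 10.
y ranges over [-6, 1], height 7.
Area = 10 × 7 = 70.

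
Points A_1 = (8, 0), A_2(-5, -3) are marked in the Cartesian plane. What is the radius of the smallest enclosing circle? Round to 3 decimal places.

The smallest circle enclosing two points has them as diameter endpoints.
Centre = midpoint = (1.5, -1.5); r² = |A_1A_2|²/4 = 178/4 = 44.5.
r = √(44.5) ≈ 6.671.

6.671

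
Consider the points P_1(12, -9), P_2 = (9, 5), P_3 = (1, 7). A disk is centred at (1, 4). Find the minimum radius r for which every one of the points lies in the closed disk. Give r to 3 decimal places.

17.029

The required radius is the distance from (1, 4) to the farthest point.
Squared distances: 290, 65, 9.
Maximum is 290, attained at P_1.
r = √290 ≈ 17.029.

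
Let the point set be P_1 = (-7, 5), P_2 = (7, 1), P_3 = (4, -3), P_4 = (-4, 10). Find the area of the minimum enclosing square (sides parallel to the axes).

196

The bounding box has width 14 and height 13.
An axis-aligned square enclosing the set must have side ≥ max(width, height).
So the minimum side is max(14, 13) = 14.
Area = 14² = 196.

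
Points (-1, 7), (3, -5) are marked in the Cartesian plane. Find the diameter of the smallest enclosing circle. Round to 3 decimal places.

The smallest circle enclosing two points has them as diameter endpoints.
Centre = midpoint = (1, 1); r² = |(-1, 7)−(3, -5)|²/4 = 160/4 = 40.
Diameter = 2r = 2√40 ≈ 12.649.

12.649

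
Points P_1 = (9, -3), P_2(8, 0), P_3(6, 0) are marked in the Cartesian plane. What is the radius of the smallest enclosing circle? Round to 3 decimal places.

2.121

Side lengths²: P_1P_2² = 10, P_1P_3² = 18, P_2P_3² = 4.
Since P_1P_3² = 18 ≥ 10 + 4 = 14, the angle opposite P_1P_3 is not acute, so the smallest enclosing circle has P_1P_3 as diameter.
Centre = midpoint of P_1P_3 = (7.5, -1.5), r² = 18/4 = 4.5.
r = √(4.5) ≈ 2.121.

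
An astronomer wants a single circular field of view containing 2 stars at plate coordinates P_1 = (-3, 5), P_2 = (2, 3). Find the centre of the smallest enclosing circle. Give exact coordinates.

The smallest circle enclosing two points has them as diameter endpoints.
Centre = midpoint = (-0.5, 4); r² = |P_1P_2|²/4 = 29/4 = 7.25.
Centre = (-0.5, 4).

(-0.5, 4)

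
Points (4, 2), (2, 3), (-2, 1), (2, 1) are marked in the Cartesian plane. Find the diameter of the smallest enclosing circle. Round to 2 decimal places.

The farthest pair is (4, 2)–(-2, 1) with squared distance 37. The circle on this segment as diameter has centre (1, 1.5) and r² = 37/4 = 9.25.
Check (2, 3): distance² to centre = 3.25 ≤ 9.25, so it lies inside.
All remaining points lie in this disk, and no smaller disk contains both endpoints, so this is the minimum enclosing circle.
Diameter = 2r = 2√(9.25) ≈ 6.08.

6.08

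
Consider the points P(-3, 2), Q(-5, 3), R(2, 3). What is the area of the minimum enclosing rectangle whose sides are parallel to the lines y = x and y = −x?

In coordinates u = x + y, v = x − y the rectangle is axis-aligned; the map (x,y)→(u,v) scales areas by 2.
u-values: -1, -2, 5; range = 5 − (-2) = 7.
v-values: -5, -8, -1; range = -1 − (-8) = 7.
Area = (7 × 7) / 2 = 24.5.

24.5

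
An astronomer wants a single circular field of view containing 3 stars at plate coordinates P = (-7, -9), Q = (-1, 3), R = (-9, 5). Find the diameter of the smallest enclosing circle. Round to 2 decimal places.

Side lengths²: PQ² = 180, PR² = 200, QR² = 68.
Since PR² = 200 < 180 + 68 = 248, the triangle is acute, so the smallest enclosing circle is the circumcircle.
Circumcentre = (-58/9, -16/9), r² = 4250/81.
Diameter = 2r = 2√(4250/81) ≈ 14.49.

14.49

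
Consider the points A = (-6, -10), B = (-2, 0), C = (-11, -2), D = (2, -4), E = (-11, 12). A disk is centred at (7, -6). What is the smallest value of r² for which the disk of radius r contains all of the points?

648

The required radius is the distance from (7, -6) to the farthest point.
Squared distances: 185, 117, 340, 29, 648.
Maximum is 648, attained at E.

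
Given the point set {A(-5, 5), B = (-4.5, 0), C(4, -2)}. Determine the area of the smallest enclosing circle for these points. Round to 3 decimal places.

Side lengths²: AB² = 25.25, AC² = 130, BC² = 76.25.
Since AC² = 130 ≥ 76.25 + 25.25 = 101.5, the angle opposite AC is not acute, so the smallest enclosing circle has AC as diameter.
Centre = midpoint of AC = (-0.5, 1.5), r² = 130/4 = 32.5.
Area = π·r² = π·32.5 ≈ 102.102.

102.102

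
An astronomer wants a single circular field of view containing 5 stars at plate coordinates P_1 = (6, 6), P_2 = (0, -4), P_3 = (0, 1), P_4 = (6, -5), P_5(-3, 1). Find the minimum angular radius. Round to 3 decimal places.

6.187

The minimum enclosing circle is determined by three boundary points: P_1, P_4, P_5.
Their circumcentre is (19/6, 0.5) with r² = 689/18.
The farthest remaining point P_2 is at distance² 545/18 ≤ 689/18.
r = √(689/18) ≈ 6.187.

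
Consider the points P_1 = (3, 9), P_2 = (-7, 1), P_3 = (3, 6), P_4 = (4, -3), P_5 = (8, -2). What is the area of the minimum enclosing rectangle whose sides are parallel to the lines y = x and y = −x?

162

In coordinates u = x + y, v = x − y the rectangle is axis-aligned; the map (x,y)→(u,v) scales areas by 2.
u-values: 12, -6, 9, 1, 6; range = 12 − (-6) = 18.
v-values: -6, -8, -3, 7, 10; range = 10 − (-8) = 18.
Area = (18 × 18) / 2 = 162.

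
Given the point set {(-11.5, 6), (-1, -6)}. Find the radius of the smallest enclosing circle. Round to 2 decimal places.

7.97

The smallest circle enclosing two points has them as diameter endpoints.
Centre = midpoint = (-6.25, 0); r² = |(-11.5, 6)−(-1, -6)|²/4 = 254.25/4 = 63.5625.
r = √(63.5625) ≈ 7.97.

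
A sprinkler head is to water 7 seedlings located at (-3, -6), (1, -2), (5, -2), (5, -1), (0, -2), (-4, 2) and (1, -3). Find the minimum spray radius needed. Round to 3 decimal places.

5.229

The minimum enclosing circle of a finite set is fixed by two of the points (as a diameter) or three (as a circumcircle).
The minimum enclosing circle is determined by three boundary points: (-3, -6), (5, -1), (-4, 2).
Their circumcentre is (-9/46, -73/46) with r² = 28925/1058.
The farthest remaining point (5, -2) is at distance² 28741/1058 ≤ 28925/1058.
r = √(28925/1058) ≈ 5.229.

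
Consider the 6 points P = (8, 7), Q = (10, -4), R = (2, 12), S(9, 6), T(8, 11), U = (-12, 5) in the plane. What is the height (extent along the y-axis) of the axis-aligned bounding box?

max y = 12, min y = -4, so height = 16.

16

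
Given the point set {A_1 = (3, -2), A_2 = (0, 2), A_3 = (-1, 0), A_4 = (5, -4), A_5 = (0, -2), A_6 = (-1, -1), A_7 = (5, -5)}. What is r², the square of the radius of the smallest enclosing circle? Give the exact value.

The minimum enclosing circle of a finite set is fixed by two of the points (as a diameter) or three (as a circumcircle).
The farthest pair is A_2–A_7 with squared distance 74. The circle on this segment as diameter has centre (2.5, -1.5) and r² = 74/4 = 18.5.
Check A_1: distance² to centre = 0.5 ≤ 18.5, so it lies inside.
All remaining points lie in this disk, and no smaller disk contains both endpoints, so this is the minimum enclosing circle.

18.5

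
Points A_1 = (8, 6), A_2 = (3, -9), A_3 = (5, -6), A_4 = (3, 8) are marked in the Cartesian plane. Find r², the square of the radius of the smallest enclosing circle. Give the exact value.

72.25

A smallest enclosing disk is always determined by at most three of the input points on its boundary.
The farthest pair is A_2–A_4 with squared distance 289. The circle on this segment as diameter has centre (3, -0.5) and r² = 289/4 = 72.25.
Check A_1: distance² to centre = 67.25 ≤ 72.25, so it lies inside.
All remaining points lie in this disk, and no smaller disk contains both endpoints, so this is the minimum enclosing circle.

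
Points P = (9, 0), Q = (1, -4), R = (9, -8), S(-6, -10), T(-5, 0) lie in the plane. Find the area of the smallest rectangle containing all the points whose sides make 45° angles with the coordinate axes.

In coordinates u = x + y, v = x − y the rectangle is axis-aligned; the map (x,y)→(u,v) scales areas by 2.
u-values: 9, -3, 1, -16, -5; range = 9 − (-16) = 25.
v-values: 9, 5, 17, 4, -5; range = 17 − (-5) = 22.
Area = (25 × 22) / 2 = 275.

275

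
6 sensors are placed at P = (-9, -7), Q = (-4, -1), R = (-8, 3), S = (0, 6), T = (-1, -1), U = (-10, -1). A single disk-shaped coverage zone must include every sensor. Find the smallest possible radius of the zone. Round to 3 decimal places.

A smallest enclosing disk is always determined by at most three of the input points on its boundary.
The farthest pair is P–S with squared distance 250. The circle on this segment as diameter has centre (-4.5, -0.5) and r² = 250/4 = 62.5.
Check Q: distance² to centre = 0.5 ≤ 62.5, so it lies inside.
All remaining points lie in this disk, and no smaller disk contains both endpoints, so this is the minimum enclosing circle.
r = √(62.5) ≈ 7.906.

7.906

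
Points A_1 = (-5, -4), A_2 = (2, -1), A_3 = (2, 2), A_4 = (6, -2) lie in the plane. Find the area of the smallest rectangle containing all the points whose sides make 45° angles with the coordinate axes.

In coordinates u = x + y, v = x − y the rectangle is axis-aligned; the map (x,y)→(u,v) scales areas by 2.
u-values: -9, 1, 4, 4; range = 4 − (-9) = 13.
v-values: -1, 3, 0, 8; range = 8 − (-1) = 9.
Area = (13 × 9) / 2 = 58.5.

58.5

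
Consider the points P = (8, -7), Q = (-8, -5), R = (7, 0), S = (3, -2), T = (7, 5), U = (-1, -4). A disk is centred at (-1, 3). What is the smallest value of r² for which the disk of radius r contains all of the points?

181

The required radius is the distance from (-1, 3) to the farthest point.
Squared distances: 181, 113, 73, 41, 68, 49.
Maximum is 181, attained at P.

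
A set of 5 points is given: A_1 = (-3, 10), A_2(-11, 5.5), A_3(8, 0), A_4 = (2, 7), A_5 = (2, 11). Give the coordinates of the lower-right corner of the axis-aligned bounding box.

(8, 0)

x-range [-11, 8], y-range [0, 11].
The lower-right corner is (8, 0).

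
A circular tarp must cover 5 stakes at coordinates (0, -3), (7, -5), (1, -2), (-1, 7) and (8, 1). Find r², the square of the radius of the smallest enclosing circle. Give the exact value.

The farthest pair is (7, -5)–(-1, 7) with squared distance 208. The circle on this segment as diameter has centre (3, 1) and r² = 208/4 = 52.
Check (0, -3): distance² to centre = 25 ≤ 52, so it lies inside.
All remaining points lie in this disk, and no smaller disk contains both endpoints, so this is the minimum enclosing circle.

52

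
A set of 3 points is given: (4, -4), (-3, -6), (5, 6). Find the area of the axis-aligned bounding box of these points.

96

x ranges over [-3, 5], width 8.
y ranges over [-6, 6], height 12.
Area = 8 × 12 = 96.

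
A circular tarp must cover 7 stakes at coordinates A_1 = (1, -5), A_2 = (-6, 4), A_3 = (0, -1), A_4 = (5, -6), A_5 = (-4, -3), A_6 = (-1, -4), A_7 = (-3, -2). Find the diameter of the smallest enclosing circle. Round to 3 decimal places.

14.866

The minimum enclosing circle of a finite set is fixed by two of the points (as a diameter) or three (as a circumcircle).
The farthest pair is A_2–A_4 with squared distance 221. The circle on this segment as diameter has centre (-0.5, -1) and r² = 221/4 = 55.25.
Check A_1: distance² to centre = 18.25 ≤ 55.25, so it lies inside.
All remaining points lie in this disk, and no smaller disk contains both endpoints, so this is the minimum enclosing circle.
Diameter = 2r = 2√(55.25) ≈ 14.866.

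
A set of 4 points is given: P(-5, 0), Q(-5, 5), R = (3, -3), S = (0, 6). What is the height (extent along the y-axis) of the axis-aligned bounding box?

max y = 6, min y = -3, so height = 9.

9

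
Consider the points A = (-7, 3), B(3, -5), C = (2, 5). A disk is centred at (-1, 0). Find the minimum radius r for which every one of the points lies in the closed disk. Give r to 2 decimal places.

The required radius is the distance from (-1, 0) to the farthest point.
Squared distances: 45, 41, 34.
Maximum is 45, attained at A.
r = √45 ≈ 6.71.

6.71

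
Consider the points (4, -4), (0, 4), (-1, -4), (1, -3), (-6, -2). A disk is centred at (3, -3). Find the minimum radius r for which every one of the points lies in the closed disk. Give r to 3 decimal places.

The required radius is the distance from (3, -3) to the farthest point.
Squared distances: 2, 58, 17, 4, 82.
Maximum is 82, attained at (-6, -2).
r = √82 ≈ 9.055.

9.055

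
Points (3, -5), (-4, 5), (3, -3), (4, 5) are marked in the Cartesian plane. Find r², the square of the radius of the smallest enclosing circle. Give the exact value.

By Welzl's lemma the MEC is supported by two points (diametrically opposite) or three points (on a circumcircle).
The minimum enclosing circle is determined by three boundary points: (3, -5), (-4, 5), (4, 5).
Their circumcentre is (0, 0.35) with r² = 37.6225.
The farthest remaining point (3, -3) is at distance² 20.2225 ≤ 37.6225.

37.6225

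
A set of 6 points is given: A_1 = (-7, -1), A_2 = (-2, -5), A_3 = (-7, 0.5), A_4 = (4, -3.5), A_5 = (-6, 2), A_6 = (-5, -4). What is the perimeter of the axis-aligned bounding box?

36

Width = max x − min x = 4 − (-7) = 11.
Height = max y − min y = 2 − (-5) = 7.
Perimeter = 2(11 + 7) = 36.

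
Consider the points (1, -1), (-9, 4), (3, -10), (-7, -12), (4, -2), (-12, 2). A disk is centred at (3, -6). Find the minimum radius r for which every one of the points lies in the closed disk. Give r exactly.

17

The required radius is the distance from (3, -6) to the farthest point.
Squared distances: 29, 244, 16, 136, 17, 289.
Maximum is 289, attained at (-12, 2).
r = √289 = 17.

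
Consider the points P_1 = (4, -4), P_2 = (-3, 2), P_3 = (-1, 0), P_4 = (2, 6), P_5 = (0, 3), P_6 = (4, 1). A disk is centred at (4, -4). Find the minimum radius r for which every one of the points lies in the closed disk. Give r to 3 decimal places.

10.198

The required radius is the distance from (4, -4) to the farthest point.
Squared distances: 0, 85, 41, 104, 65, 25.
Maximum is 104, attained at P_4.
r = √104 ≈ 10.198.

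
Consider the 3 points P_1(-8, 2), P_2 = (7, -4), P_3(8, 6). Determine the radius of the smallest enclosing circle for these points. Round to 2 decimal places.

Side lengths²: P_1P_2² = 261, P_1P_3² = 272, P_2P_3² = 101.
Since P_1P_3² = 272 < 261 + 101 = 362, the triangle is acute, so the smallest enclosing circle is the circumcircle.
Circumcentre = (15/26, 22/13), r² = 49793/676.
r = √(49793/676) ≈ 8.58.

8.58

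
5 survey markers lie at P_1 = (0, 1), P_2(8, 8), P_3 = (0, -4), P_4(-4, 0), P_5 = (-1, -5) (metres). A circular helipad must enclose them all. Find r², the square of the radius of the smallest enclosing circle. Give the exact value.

The farthest pair is P_2–P_5 with squared distance 250. The circle on this segment as diameter has centre (3.5, 1.5) and r² = 250/4 = 62.5.
Check P_1: distance² to centre = 12.5 ≤ 62.5, so it lies inside.
All remaining points lie in this disk, and no smaller disk contains both endpoints, so this is the minimum enclosing circle.

62.5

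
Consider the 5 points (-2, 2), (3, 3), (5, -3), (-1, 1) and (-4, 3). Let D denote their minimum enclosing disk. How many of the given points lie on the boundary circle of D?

By Welzl's lemma the MEC is supported by two points (diametrically opposite) or three points (on a circumcircle).
The farthest pair is (5, -3)–(-4, 3) with squared distance 117. The circle on this segment as diameter has centre (0.5, 0) and r² = 117/4 = 29.25.
Check (-2, 2): distance² to centre = 10.25 ≤ 29.25, so it lies inside.
All remaining points lie in this disk, and no smaller disk contains both endpoints, so this is the minimum enclosing circle.
The points at distance exactly r from the centre are (5, -3), (-4, 3) — 2 points.

2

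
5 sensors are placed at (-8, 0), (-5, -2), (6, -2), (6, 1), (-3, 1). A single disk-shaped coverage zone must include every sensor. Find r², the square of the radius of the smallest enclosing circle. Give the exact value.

The minimum enclosing circle is determined by three boundary points: (-8, 0), (6, -2), (6, 1).
Their circumcentre is (-13/14, -0.5) with r² = 4925/98.
The farthest remaining point (-5, -2) is at distance² 1845/98 ≤ 4925/98.

4925/98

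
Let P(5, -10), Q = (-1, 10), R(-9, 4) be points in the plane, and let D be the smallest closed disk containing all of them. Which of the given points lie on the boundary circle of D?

P, Q, R

Side lengths²: PQ² = 436, PR² = 392, QR² = 100.
Since PQ² = 436 < 392 + 100 = 492, the triangle is acute, so the smallest enclosing circle is the circumcircle.
Circumcentre = (4/7, -3/7), r² = 5450/49.
The points at distance exactly r from the centre are P, Q, R — 3 points.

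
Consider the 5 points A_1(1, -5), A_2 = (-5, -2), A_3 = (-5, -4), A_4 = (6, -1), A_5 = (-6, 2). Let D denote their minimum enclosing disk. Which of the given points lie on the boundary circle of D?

A_3, A_4, A_5

A smallest enclosing disk is always determined by at most three of the input points on its boundary.
The minimum enclosing circle is determined by three boundary points: A_3, A_4, A_5.
Their circumcentre is (-7/46, -5/46) with r² = 40885/1058.
The farthest remaining point A_2 is at distance² 28649/1058 ≤ 40885/1058.
The points at distance exactly r from the centre are A_3, A_4, A_5 — 3 points.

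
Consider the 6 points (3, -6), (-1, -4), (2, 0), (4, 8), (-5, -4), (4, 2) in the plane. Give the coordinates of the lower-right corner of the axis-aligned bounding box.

x-range [-5, 4], y-range [-6, 8].
The lower-right corner is (4, -6).

(4, -6)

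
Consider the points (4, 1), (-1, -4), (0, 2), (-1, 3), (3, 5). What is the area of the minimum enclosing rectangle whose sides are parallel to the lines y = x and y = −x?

In coordinates u = x + y, v = x − y the rectangle is axis-aligned; the map (x,y)→(u,v) scales areas by 2.
u-values: 5, -5, 2, 2, 8; range = 8 − (-5) = 13.
v-values: 3, 3, -2, -4, -2; range = 3 − (-4) = 7.
Area = (13 × 7) / 2 = 45.5.

45.5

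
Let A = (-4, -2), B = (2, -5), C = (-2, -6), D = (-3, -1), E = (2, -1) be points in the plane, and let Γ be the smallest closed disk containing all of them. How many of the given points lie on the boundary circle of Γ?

A smallest enclosing disk is always determined by at most three of the input points on its boundary.
The minimum enclosing circle is determined by three boundary points: A, B, E.
Their circumcentre is (-0.75, -3) with r² = 11.5625.
The farthest remaining point C is at distance² 10.5625 ≤ 11.5625.
The points at distance exactly r from the centre are A, B, E — 3 points.

3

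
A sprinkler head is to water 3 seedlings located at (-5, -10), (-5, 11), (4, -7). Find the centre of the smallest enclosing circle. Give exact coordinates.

Call the three points A, B, C in the order given.
Side lengths²: AB² = 441, AC² = 90, BC² = 405.
Since AB² = 441 < 405 + 90 = 495, the triangle is acute, so the smallest enclosing circle is the circumcircle.
Circumcentre = (-3.5, 0.5), r² = 112.5.
Centre = (-3.5, 0.5).

(-3.5, 0.5)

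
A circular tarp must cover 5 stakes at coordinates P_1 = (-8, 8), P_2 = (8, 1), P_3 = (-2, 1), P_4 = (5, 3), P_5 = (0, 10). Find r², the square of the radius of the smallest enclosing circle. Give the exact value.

76.25

The minimum enclosing circle of a finite set is fixed by two of the points (as a diameter) or three (as a circumcircle).
The farthest pair is P_1–P_2 with squared distance 305. The circle on this segment as diameter has centre (0, 4.5) and r² = 305/4 = 76.25.
Check P_3: distance² to centre = 16.25 ≤ 76.25, so it lies inside.
All remaining points lie in this disk, and no smaller disk contains both endpoints, so this is the minimum enclosing circle.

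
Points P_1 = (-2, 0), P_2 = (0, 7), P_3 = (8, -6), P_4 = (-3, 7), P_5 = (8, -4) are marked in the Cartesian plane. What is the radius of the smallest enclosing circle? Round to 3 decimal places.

8.515

The minimum enclosing circle of a finite set is fixed by two of the points (as a diameter) or three (as a circumcircle).
The farthest pair is P_3–P_4 with squared distance 290. The circle on this segment as diameter has centre (2.5, 0.5) and r² = 290/4 = 72.5.
Check P_1: distance² to centre = 20.5 ≤ 72.5, so it lies inside.
All remaining points lie in this disk, and no smaller disk contains both endpoints, so this is the minimum enclosing circle.
r = √(72.5) ≈ 8.515.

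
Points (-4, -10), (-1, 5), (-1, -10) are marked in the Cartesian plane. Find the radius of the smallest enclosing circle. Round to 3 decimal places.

7.649

Call the three points A, B, C in the order given.
Side lengths²: AB² = 234, AC² = 9, BC² = 225.
Since AB² = 234 ≥ 225 + 9 = 234, the angle opposite AB is not acute, so the smallest enclosing circle has AB as diameter.
Centre = midpoint of AB = (-2.5, -2.5), r² = 234/4 = 58.5.
r = √(58.5) ≈ 7.649.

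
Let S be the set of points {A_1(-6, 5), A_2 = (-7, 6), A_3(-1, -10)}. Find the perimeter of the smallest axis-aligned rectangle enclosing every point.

44

Width = max x − min x = -1 − (-7) = 6.
Height = max y − min y = 6 − (-10) = 16.
Perimeter = 2(6 + 16) = 44.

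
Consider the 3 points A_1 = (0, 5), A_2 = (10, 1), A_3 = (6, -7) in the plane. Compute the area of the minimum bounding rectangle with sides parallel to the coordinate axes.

120

x ranges over [0, 10], width 10.
y ranges over [-7, 5], height 12.
Area = 10 × 12 = 120.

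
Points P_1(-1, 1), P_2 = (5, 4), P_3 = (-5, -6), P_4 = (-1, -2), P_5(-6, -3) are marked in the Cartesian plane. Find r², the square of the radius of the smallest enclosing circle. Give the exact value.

50

The minimum enclosing circle of a finite set is fixed by two of the points (as a diameter) or three (as a circumcircle).
The farthest pair is P_2–P_3 with squared distance 200. The circle on this segment as diameter has centre (0, -1) and r² = 200/4 = 50.
Check P_1: distance² to centre = 5 ≤ 50, so it lies inside.
All remaining points lie in this disk, and no smaller disk contains both endpoints, so this is the minimum enclosing circle.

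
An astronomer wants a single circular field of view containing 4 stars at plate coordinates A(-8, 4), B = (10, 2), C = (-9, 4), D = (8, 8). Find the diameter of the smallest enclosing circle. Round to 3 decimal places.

A smallest enclosing disk is always determined by at most three of the input points on its boundary.
The farthest pair is B–C with squared distance 365. The circle on this segment as diameter has centre (0.5, 3) and r² = 365/4 = 91.25.
Check A: distance² to centre = 73.25 ≤ 91.25, so it lies inside.
All remaining points lie in this disk, and no smaller disk contains both endpoints, so this is the minimum enclosing circle.
Diameter = 2r = 2√(91.25) ≈ 19.105.

19.105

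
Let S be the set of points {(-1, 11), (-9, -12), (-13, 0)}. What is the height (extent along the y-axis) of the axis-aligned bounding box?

23

max y = 11, min y = -12, so height = 23.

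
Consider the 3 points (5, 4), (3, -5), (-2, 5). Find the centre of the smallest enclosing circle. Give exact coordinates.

(23/26, 5/26)

Call the three points A, B, C in the order given.
Side lengths²: AB² = 85, AC² = 50, BC² = 125.
Since BC² = 125 < 85 + 50 = 135, the triangle is acute, so the smallest enclosing circle is the circumcircle.
Circumcentre = (23/26, 5/26), r² = 10625/338.
Centre = (23/26, 5/26).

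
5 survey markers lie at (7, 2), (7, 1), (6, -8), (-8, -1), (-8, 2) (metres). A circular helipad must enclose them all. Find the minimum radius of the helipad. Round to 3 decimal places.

8.645

The minimum enclosing circle of a finite set is fixed by two of the points (as a diameter) or three (as a circumcircle).
The minimum enclosing circle is determined by three boundary points: (7, 2), (6, -8), (-8, 2).
Their circumcentre is (-0.5, -2.3) with r² = 74.74.
The farthest remaining point (7, 1) is at distance² 67.14 ≤ 74.74.
r = √(74.74) ≈ 8.645.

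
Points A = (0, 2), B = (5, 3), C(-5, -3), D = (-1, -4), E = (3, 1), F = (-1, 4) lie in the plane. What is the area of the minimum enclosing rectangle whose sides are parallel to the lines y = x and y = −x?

64

In coordinates u = x + y, v = x − y the rectangle is axis-aligned; the map (x,y)→(u,v) scales areas by 2.
u-values: 2, 8, -8, -5, 4, 3; range = 8 − (-8) = 16.
v-values: -2, 2, -2, 3, 2, -5; range = 3 − (-5) = 8.
Area = (16 × 8) / 2 = 64.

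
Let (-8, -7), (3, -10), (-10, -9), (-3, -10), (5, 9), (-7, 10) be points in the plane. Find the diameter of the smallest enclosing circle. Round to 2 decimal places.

23.43

The farthest pair is (-10, -9)–(5, 9) with squared distance 549. The circle on this segment as diameter has centre (-2.5, 0) and r² = 549/4 = 137.25.
Check (-8, -7): distance² to centre = 79.25 ≤ 137.25, so it lies inside.
All remaining points lie in this disk, and no smaller disk contains both endpoints, so this is the minimum enclosing circle.
Diameter = 2r = 2√(137.25) ≈ 23.43.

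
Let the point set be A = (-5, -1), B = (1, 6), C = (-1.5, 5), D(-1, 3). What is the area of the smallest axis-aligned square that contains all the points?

The bounding box has width 6 and height 7.
An axis-aligned square enclosing the set must have side ≥ max(width, height).
So the minimum side is max(6, 7) = 7.
Area = 7² = 49.

49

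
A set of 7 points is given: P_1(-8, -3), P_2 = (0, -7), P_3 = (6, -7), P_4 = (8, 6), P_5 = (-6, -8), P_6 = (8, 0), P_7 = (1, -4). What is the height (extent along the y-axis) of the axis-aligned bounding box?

14

max y = 6, min y = -8, so height = 14.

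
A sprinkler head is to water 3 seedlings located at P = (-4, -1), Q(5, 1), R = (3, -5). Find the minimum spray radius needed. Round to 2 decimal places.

Side lengths²: PQ² = 85, PR² = 65, QR² = 40.
Since PQ² = 85 < 65 + 40 = 105, the triangle is acute, so the smallest enclosing circle is the circumcircle.
Circumcentre = (0.7, -0.9), r² = 22.1.
r = √(22.1) ≈ 4.70.

4.70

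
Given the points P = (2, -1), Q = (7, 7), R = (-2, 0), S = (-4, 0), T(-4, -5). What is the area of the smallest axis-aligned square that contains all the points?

144

The bounding box has width 11 and height 12.
An axis-aligned square enclosing the set must have side ≥ max(width, height).
So the minimum side is max(11, 12) = 12.
Area = 12² = 144.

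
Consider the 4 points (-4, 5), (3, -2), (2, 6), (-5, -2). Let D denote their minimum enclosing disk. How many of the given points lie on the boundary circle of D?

3

The minimum enclosing circle is determined by three boundary points: (3, -2), (2, 6), (-5, -2).
Their circumcentre is (-1, 1.5625) with r² = 28.69140625.
The farthest remaining point (-4, 5) is at distance² 20.81640625 ≤ 28.69140625.
The points at distance exactly r from the centre are (3, -2), (2, 6), (-5, -2) — 3 points.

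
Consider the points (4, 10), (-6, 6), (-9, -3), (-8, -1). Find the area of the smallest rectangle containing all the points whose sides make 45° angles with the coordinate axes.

78

In coordinates u = x + y, v = x − y the rectangle is axis-aligned; the map (x,y)→(u,v) scales areas by 2.
u-values: 14, 0, -12, -9; range = 14 − (-12) = 26.
v-values: -6, -12, -6, -7; range = -6 − (-12) = 6.
Area = (26 × 6) / 2 = 78.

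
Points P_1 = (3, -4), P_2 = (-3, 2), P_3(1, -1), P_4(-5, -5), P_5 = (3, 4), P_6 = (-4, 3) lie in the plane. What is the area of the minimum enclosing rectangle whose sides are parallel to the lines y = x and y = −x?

In coordinates u = x + y, v = x − y the rectangle is axis-aligned; the map (x,y)→(u,v) scales areas by 2.
u-values: -1, -1, 0, -10, 7, -1; range = 7 − (-10) = 17.
v-values: 7, -5, 2, 0, -1, -7; range = 7 − (-7) = 14.
Area = (17 × 14) / 2 = 119.

119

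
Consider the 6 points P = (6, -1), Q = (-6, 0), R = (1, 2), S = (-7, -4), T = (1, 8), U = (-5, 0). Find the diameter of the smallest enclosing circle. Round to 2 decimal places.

A smallest enclosing disk is always determined by at most three of the input points on its boundary.
The minimum enclosing circle is determined by three boundary points: P, S, T.
Their circumcentre is (-14/11, 28/33) with r² = 61321/1089.
The farthest remaining point Q is at distance² 25120/1089 ≤ 61321/1089.
Diameter = 2r = 2√(61321/1089) ≈ 15.01.

15.01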